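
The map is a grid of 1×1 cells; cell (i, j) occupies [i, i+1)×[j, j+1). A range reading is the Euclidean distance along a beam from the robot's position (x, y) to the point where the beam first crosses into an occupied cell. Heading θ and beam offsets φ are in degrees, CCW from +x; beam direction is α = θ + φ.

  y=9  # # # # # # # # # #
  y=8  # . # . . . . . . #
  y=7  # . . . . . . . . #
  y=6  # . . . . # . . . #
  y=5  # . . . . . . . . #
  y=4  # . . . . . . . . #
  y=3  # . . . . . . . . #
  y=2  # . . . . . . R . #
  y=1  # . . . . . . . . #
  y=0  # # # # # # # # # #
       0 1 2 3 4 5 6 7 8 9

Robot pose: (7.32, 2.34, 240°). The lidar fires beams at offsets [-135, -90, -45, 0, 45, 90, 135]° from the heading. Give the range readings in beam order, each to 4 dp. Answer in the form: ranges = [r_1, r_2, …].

beam 1: φ=-135°, α=105°
  dir = (cos 105°, sin 105°) = (-0.2588, 0.9659); from cell (7,2)
  next x-line at t=1.2364, next y-line at t=0.6833; Δt_x=3.8637, Δt_y=1.0353
    y: enter (7,3) at t=0.6833
    x: enter (6,3) at t=1.2364
    y: enter (6,4) at t=1.7186
    y: enter (6,5) at t=2.7538
    y: enter (6,6) at t=3.7891
    y: enter (6,7) at t=4.8244
    x: enter (5,7) at t=5.1001
    y: enter (5,8) at t=5.8597
    y: enter (5,9) at t=6.8949 ← occupied
  → r_1 = 6.8949
beam 2: φ=-90°, α=150°
  dir = (cos 150°, sin 150°) = (-0.8660, 0.5000); from cell (7,2)
  next x-line at t=0.3695, next y-line at t=1.3200; Δt_x=1.1547, Δt_y=2.0000
    x: enter (6,2) at t=0.3695
    y: enter (6,3) at t=1.3200
    x: enter (5,3) at t=1.5242
    x: enter (4,3) at t=2.6789
    y: enter (4,4) at t=3.3200
    x: enter (3,4) at t=3.8336
    x: enter (2,4) at t=4.9883
    y: enter (2,5) at t=5.3200
    x: enter (1,5) at t=6.1430
    x: enter (0,5) at t=7.2977 ← occupied
  → r_2 = 7.2977
beam 3: φ=-45°, α=195°
  dir = (cos 195°, sin 195°) = (-0.9659, -0.2588); from cell (7,2)
  next x-line at t=0.3313, next y-line at t=1.3137; Δt_x=1.0353, Δt_y=3.8637
    x: enter (6,2) at t=0.3313
    y: enter (6,1) at t=1.3137
    x: enter (5,1) at t=1.3666
    x: enter (4,1) at t=2.4018
    x: enter (3,1) at t=3.4371
    x: enter (2,1) at t=4.4724
    y: enter (2,0) at t=5.1774 ← occupied
  → r_3 = 5.1774
beam 4: φ=0°, α=240°
  dir = (cos 240°, sin 240°) = (-0.5000, -0.8660); from cell (7,2)
  next x-line at t=0.6400, next y-line at t=0.3926; Δt_x=2.0000, Δt_y=1.1547
    y: enter (7,1) at t=0.3926
    x: enter (6,1) at t=0.6400
    y: enter (6,0) at t=1.5473 ← occupied
  → r_4 = 1.5473
beam 5: φ=45°, α=285°
  dir = (cos 285°, sin 285°) = (0.2588, -0.9659); from cell (7,2)
  next x-line at t=2.6273, next y-line at t=0.3520; Δt_x=3.8637, Δt_y=1.0353
    y: enter (7,1) at t=0.3520
    y: enter (7,0) at t=1.3873 ← occupied
  → r_5 = 1.3873
beam 6: φ=90°, α=330°
  dir = (cos 330°, sin 330°) = (0.8660, -0.5000); from cell (7,2)
  next x-line at t=0.7852, next y-line at t=0.6800; Δt_x=1.1547, Δt_y=2.0000
    y: enter (7,1) at t=0.6800
    x: enter (8,1) at t=0.7852
    x: enter (9,1) at t=1.9399 ← occupied
  → r_6 = 1.9399
beam 7: φ=135°, α=15°
  dir = (cos 15°, sin 15°) = (0.9659, 0.2588); from cell (7,2)
  next x-line at t=0.7040, next y-line at t=2.5500; Δt_x=1.0353, Δt_y=3.8637
    x: enter (8,2) at t=0.7040
    x: enter (9,2) at t=1.7393 ← occupied
  → r_7 = 1.7393

ranges = [6.8949, 7.2977, 5.1774, 1.5473, 1.3873, 1.9399, 1.7393]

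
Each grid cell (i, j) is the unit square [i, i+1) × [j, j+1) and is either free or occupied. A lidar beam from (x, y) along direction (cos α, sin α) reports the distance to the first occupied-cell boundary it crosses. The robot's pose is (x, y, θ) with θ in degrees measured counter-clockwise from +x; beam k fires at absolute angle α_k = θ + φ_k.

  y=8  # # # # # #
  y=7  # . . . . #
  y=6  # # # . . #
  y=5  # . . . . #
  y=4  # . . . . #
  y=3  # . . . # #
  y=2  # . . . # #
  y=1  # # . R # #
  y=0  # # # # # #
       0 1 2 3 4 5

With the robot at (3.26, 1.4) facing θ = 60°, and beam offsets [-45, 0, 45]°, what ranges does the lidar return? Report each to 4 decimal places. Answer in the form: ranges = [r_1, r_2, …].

beam 1: φ=-45°, α=15°
  d=(0.9659,0.2588)  start (3,1)  tX=0.7661 tY=2.3182  stride 1/|dx|=1.0353 1/|dy|=3.8637
    cross x-line → (4,1), t=0.7661 (wall)
  → r_1 = 0.7661
beam 2: φ=0°, α=60°
  d=(0.5000,0.8660)  start (3,1)  tX=1.4800 tY=0.6928  stride 1/|dx|=2.0000 1/|dy|=1.1547
    cross y-line → (3,2), t=0.6928
    cross x-line → (4,2), t=1.4800 (wall)
  → r_2 = 1.4800
beam 3: φ=45°, α=105°
  d=(-0.2588,0.9659)  start (3,1)  tX=1.0046 tY=0.6212  stride 1/|dx|=3.8637 1/|dy|=1.0353
    cross y-line → (3,2), t=0.6212
    cross x-line → (2,2), t=1.0046
    cross y-line → (2,3), t=1.6564
    cross y-line → (2,4), t=2.6917
    cross y-line → (2,5), t=3.7270
    cross y-line → (2,6), t=4.7623 (wall)
  → r_3 = 4.7623

ranges = [0.7661, 1.4800, 4.7623]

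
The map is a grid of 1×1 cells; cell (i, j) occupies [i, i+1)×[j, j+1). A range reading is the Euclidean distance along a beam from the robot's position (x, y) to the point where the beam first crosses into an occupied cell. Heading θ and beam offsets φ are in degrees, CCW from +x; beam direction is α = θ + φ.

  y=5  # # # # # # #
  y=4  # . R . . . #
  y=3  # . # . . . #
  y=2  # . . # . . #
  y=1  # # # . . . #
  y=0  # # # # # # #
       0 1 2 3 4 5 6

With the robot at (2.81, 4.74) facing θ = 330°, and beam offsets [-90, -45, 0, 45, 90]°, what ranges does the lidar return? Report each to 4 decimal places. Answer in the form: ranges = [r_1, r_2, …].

ranges = [0.8545, 1.8014, 3.6835, 1.0046, 0.3002]

beam 1: φ=-90°, α=240°
  direction (-0.5000, -0.8660); cell (2,4); t to first gridline: x 1.6200, y 0.8545 (then +2.0000 / +1.1547)
    (2,3) via y @ 0.8545  # hit
  → r_1 = 0.8545
beam 2: φ=-45°, α=285°
  direction (0.2588, -0.9659); cell (2,4); t to first gridline: x 0.7341, y 0.7661 (then +3.8637 / +1.0353)
    (3,4) via x @ 0.7341
    (3,3) via y @ 0.7661
    (3,2) via y @ 1.8014  # hit
  → r_2 = 1.8014
beam 3: φ=0°, α=330°
  direction (0.8660, -0.5000); cell (2,4); t to first gridline: x 0.2194, y 1.4800 (then +1.1547 / +2.0000)
    (3,4) via x @ 0.2194
    (4,4) via x @ 1.3741
    (4,3) via y @ 1.4800
    (5,3) via x @ 2.5288
    (5,2) via y @ 3.4800
    (6,2) via x @ 3.6835  # hit
  → r_3 = 3.6835
beam 4: φ=45°, α=15°
  direction (0.9659, 0.2588); cell (2,4); t to first gridline: x 0.1967, y 1.0046 (then +1.0353 / +3.8637)
    (3,4) via x @ 0.1967
    (3,5) via y @ 1.0046  # hit
  → r_4 = 1.0046
beam 5: φ=90°, α=60°
  direction (0.5000, 0.8660); cell (2,4); t to first gridline: x 0.3800, y 0.3002 (then +2.0000 / +1.1547)
    (2,5) via y @ 0.3002  # hit
  → r_5 = 0.3002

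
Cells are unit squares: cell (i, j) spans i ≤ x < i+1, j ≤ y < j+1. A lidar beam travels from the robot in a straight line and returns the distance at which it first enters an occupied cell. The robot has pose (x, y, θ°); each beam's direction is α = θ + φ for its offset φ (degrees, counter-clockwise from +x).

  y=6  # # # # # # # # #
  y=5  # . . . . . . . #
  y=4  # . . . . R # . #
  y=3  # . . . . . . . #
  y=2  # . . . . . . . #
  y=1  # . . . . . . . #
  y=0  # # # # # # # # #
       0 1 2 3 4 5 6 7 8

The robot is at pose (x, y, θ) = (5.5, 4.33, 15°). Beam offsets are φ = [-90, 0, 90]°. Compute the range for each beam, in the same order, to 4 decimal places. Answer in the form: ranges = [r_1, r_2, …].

ranges = [3.4475, 0.5176, 1.7289]

beam 1: φ=-90°, α=285°
  d=(0.2588,-0.9659)  start (5,4)  tX=1.9319 tY=0.3416  stride 1/|dx|=3.8637 1/|dy|=1.0353
    cross y-line → (5,3), t=0.3416
    cross y-line → (5,2), t=1.3769
    cross x-line → (6,2), t=1.9319
    cross y-line → (6,1), t=2.4122
    cross y-line → (6,0), t=3.4475 (wall)
  → r_1 = 3.4475
beam 2: φ=0°, α=15°
  d=(0.9659,0.2588)  start (5,4)  tX=0.5176 tY=2.5887  stride 1/|dx|=1.0353 1/|dy|=3.8637
    cross x-line → (6,4), t=0.5176 (wall)
  → r_2 = 0.5176
beam 3: φ=90°, α=105°
  d=(-0.2588,0.9659)  start (5,4)  tX=1.9319 tY=0.6936  stride 1/|dx|=3.8637 1/|dy|=1.0353
    cross y-line → (5,5), t=0.6936
    cross y-line → (5,6), t=1.7289 (wall)
  → r_3 = 1.7289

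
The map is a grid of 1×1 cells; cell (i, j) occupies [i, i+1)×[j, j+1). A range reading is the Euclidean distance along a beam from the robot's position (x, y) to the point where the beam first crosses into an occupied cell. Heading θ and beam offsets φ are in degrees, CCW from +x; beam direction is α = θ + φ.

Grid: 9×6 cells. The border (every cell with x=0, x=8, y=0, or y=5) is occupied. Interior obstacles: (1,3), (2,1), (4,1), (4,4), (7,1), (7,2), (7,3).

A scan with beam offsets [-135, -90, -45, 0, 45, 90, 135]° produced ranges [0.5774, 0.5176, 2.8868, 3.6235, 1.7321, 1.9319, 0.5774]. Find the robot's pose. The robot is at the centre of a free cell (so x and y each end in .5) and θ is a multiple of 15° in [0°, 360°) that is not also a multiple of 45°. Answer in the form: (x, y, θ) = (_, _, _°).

The pose lattice has 21·16 = 336 candidates. Test each by forward raycasting.
  (5.5, 2.5, 330°): beam 1 = 2.5882 ≠ 0.5774 ✗
  (2.5, 2.5, 330°): beam 1 = 1.5529 ≠ 0.5774 ✗
  (6.5, 2.5, 105°): beam 3 = 1.0000 ≠ 2.8868 ✗
  (3.5, 4.5, 150°): beam 1 = 0.5176 ≠ 0.5774 ✗
  …
  (5.5, 4.5, 285°): r_1=0.5774, r_2=0.5176, r_3=2.8868, r_4=3.6235, r_5=1.7321, r_6=1.9319, r_7=0.5774 — all match ✓
No second candidate reproduces the full scan.

(x, y, θ) = (5.5, 4.5, 285°)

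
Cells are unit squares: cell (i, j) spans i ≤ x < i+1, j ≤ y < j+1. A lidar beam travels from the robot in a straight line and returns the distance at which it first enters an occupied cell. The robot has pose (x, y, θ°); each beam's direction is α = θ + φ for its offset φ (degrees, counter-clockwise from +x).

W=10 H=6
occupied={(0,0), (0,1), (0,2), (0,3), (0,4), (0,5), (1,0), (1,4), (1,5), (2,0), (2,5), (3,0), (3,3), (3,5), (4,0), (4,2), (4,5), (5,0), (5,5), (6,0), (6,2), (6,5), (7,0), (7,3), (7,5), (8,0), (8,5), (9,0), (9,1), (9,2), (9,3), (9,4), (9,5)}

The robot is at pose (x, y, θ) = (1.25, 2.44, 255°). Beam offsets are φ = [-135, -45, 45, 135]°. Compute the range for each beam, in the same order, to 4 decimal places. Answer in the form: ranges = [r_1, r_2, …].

beam 1: φ=-135°, α=120°
  cosα=-0.5000 sinα=0.8660 | (1,2) | tMaxX 0.5000 tMaxY 0.6466 | tΔX 2.0000 tΔY 1.1547
    t=0.5000 [x] (0,2) — stop
  → r_1 = 0.5000
beam 2: φ=-45°, α=210°
  cosα=-0.8660 sinα=-0.5000 | (1,2) | tMaxX 0.2887 tMaxY 0.8800 | tΔX 1.1547 tΔY 2.0000
    t=0.2887 [x] (0,2) — stop
  → r_2 = 0.2887
beam 3: φ=45°, α=300°
  cosα=0.5000 sinα=-0.8660 | (1,2) | tMaxX 1.5000 tMaxY 0.5081 | tΔX 2.0000 tΔY 1.1547
    t=0.5081 [y] (1,1)
    t=1.5000 [x] (2,1)
    t=1.6628 [y] (2,0) — stop
  → r_3 = 1.6628
beam 4: φ=135°, α=30°
  cosα=0.8660 sinα=0.5000 | (1,2) | tMaxX 0.8660 tMaxY 1.1200 | tΔX 1.1547 tΔY 2.0000
    t=0.8660 [x] (2,2)
    t=1.1200 [y] (2,3)
    t=2.0207 [x] (3,3) — stop
  → r_4 = 2.0207

ranges = [0.5000, 0.2887, 1.6628, 2.0207]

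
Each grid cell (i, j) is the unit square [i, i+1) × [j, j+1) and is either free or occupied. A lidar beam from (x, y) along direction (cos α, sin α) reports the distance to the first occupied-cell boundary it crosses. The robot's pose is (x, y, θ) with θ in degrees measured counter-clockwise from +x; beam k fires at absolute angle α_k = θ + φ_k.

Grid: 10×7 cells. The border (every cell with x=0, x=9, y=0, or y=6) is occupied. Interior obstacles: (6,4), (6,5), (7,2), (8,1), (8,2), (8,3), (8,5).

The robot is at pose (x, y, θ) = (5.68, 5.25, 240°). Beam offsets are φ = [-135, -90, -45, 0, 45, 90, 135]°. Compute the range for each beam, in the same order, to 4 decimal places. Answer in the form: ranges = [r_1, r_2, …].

beam 1: φ=-135°, α=105°
  direction (-0.2588, 0.9659); cell (5,5); t to first gridline: x 2.6273, y 0.7765 (then +3.8637 / +1.0353)
    (5,6) via y @ 0.7765  # hit
  → r_1 = 0.7765
beam 2: φ=-90°, α=150°
  direction (-0.8660, 0.5000); cell (5,5); t to first gridline: x 0.7852, y 1.5000 (then +1.1547 / +2.0000)
    (4,5) via x @ 0.7852
    (4,6) via y @ 1.5000  # hit
  → r_2 = 1.5000
beam 3: φ=-45°, α=195°
  direction (-0.9659, -0.2588); cell (5,5); t to first gridline: x 0.7040, y 0.9659 (then +1.0353 / +3.8637)
    (4,5) via x @ 0.7040
    (4,4) via y @ 0.9659
    (3,4) via x @ 1.7393
    (2,4) via x @ 2.7745
    (1,4) via x @ 3.8098
    (1,3) via y @ 4.8296
    (0,3) via x @ 4.8451  # hit
  → r_3 = 4.8451
beam 4: φ=0°, α=240°
  direction (-0.5000, -0.8660); cell (5,5); t to first gridline: x 1.3600, y 0.2887 (then +2.0000 / +1.1547)
    (5,4) via y @ 0.2887
    (4,4) via x @ 1.3600
    (4,3) via y @ 1.4434
    (4,2) via y @ 2.5981
    (3,2) via x @ 3.3600
    (3,1) via y @ 3.7528
    (3,0) via y @ 4.9075  # hit
  → r_4 = 4.9075
beam 5: φ=45°, α=285°
  direction (0.2588, -0.9659); cell (5,5); t to first gridline: x 1.2364, y 0.2588 (then +3.8637 / +1.0353)
    (5,4) via y @ 0.2588
    (6,4) via x @ 1.2364  # hit
  → r_5 = 1.2364
beam 6: φ=90°, α=330°
  direction (0.8660, -0.5000); cell (5,5); t to first gridline: x 0.3695, y 0.5000 (then +1.1547 / +2.0000)
    (6,5) via x @ 0.3695  # hit
  → r_6 = 0.3695
beam 7: φ=135°, α=15°
  direction (0.9659, 0.2588); cell (5,5); t to first gridline: x 0.3313, y 2.8978 (then +1.0353 / +3.8637)
    (6,5) via x @ 0.3313  # hit
  → r_7 = 0.3313

ranges = [0.7765, 1.5000, 4.8451, 4.9075, 1.2364, 0.3695, 0.3313]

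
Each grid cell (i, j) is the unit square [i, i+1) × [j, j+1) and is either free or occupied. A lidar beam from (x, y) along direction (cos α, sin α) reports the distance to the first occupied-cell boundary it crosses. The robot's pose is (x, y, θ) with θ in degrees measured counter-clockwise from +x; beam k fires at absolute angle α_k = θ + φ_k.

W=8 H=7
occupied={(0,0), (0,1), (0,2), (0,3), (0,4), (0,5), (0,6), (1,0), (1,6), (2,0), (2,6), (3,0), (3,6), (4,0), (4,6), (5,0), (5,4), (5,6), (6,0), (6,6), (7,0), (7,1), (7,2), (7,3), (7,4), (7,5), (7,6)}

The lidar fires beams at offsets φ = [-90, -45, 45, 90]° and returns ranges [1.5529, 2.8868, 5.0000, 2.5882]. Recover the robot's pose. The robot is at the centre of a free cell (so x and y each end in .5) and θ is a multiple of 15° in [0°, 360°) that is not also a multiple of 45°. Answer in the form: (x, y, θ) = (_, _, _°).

The pose lattice has 29·16 = 464 candidates. Test each by forward raycasting.
  (3.5, 3.5, 120°): beam 1 = 1.7321 ≠ 1.5529 ✗
  (4.5, 3.5, 15°): beam 1 = 2.5882 ≠ 1.5529 ✗
  (6.5, 2.5, 195°): beam 1 = 1.9319 ≠ 1.5529 ✗
  (4.5, 5.5, 330°): beam 1 = 5.1962 ≠ 1.5529 ✗
  (2.5, 1.5, 345°): beam 1 = 0.5176 ≠ 1.5529 ✗
  …
  (2.5, 3.5, 285°): r_1=1.5529, r_2=2.8868, r_3=5.0000, r_4=2.5882 — all match ✓
Unique over the lattice → pose = (2.5, 3.5, 285°).

(x, y, θ) = (2.5, 3.5, 285°)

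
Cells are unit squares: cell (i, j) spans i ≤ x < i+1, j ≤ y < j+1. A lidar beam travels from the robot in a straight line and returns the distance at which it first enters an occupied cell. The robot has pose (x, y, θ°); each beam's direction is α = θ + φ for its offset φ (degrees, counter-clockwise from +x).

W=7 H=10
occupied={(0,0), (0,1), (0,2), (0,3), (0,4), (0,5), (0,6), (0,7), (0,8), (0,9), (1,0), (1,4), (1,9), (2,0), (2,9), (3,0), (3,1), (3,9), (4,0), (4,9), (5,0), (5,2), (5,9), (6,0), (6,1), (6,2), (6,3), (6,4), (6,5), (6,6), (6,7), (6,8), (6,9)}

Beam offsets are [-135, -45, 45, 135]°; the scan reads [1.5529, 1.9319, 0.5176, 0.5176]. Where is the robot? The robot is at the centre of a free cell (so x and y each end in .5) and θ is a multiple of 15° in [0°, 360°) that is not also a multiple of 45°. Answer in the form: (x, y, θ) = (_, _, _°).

The pose lattice has 37·16 = 592 candidates. Test each by forward raycasting.
  (1.5, 1.5, 105°): beam 1 = 1.0000 ≠ 1.5529 ✗
  (3.5, 7.5, 165°): beam 1 = 2.8868 ≠ 1.5529 ✗
  (4.5, 7.5, 330°): beam 1 = 3.6235 ≠ 1.5529 ✗
  (4.5, 8.5, 210°): beam 1 = 0.5176 ≠ 1.5529 ✗
  (2.5, 1.5, 105°): beam 1 = 0.5774 ≠ 1.5529 ✗
  …
  (1.5, 1.5, 150°): r_1=1.5529, r_2=1.9319, r_3=0.5176, r_4=0.5176 — all match ✓
Unique over the lattice → pose = (1.5, 1.5, 150°).

(x, y, θ) = (1.5, 1.5, 150°)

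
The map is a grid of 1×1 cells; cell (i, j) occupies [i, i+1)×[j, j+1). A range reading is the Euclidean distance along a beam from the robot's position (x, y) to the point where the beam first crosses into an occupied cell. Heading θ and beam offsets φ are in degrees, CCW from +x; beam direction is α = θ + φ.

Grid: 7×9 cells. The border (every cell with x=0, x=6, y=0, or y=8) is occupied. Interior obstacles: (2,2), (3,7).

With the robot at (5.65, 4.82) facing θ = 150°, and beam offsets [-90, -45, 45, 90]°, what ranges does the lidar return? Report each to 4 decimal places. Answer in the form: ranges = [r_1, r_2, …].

ranges = [0.7000, 3.2922, 4.8140, 4.4110]

beam 1: φ=-90°, α=60°
  dir = (cos 60°, sin 60°) = (0.5000, 0.8660); from cell (5,4)
  next x-line at t=0.7000, next y-line at t=0.2078; Δt_x=2.0000, Δt_y=1.1547
    y: enter (5,5) at t=0.2078
    x: enter (6,5) at t=0.7000 ← occupied
  → r_1 = 0.7000
beam 2: φ=-45°, α=105°
  dir = (cos 105°, sin 105°) = (-0.2588, 0.9659); from cell (5,4)
  next x-line at t=2.5114, next y-line at t=0.1863; Δt_x=3.8637, Δt_y=1.0353
    y: enter (5,5) at t=0.1863
    y: enter (5,6) at t=1.2216
    y: enter (5,7) at t=2.2569
    x: enter (4,7) at t=2.5114
    y: enter (4,8) at t=3.2922 ← occupied
  → r_2 = 3.2922
beam 3: φ=45°, α=195°
  dir = (cos 195°, sin 195°) = (-0.9659, -0.2588); from cell (5,4)
  next x-line at t=0.6729, next y-line at t=3.1682; Δt_x=1.0353, Δt_y=3.8637
    x: enter (4,4) at t=0.6729
    x: enter (3,4) at t=1.7082
    x: enter (2,4) at t=2.7435
    y: enter (2,3) at t=3.1682
    x: enter (1,3) at t=3.7788
    x: enter (0,3) at t=4.8140 ← occupied
  → r_3 = 4.8140
beam 4: φ=90°, α=240°
  dir = (cos 240°, sin 240°) = (-0.5000, -0.8660); from cell (5,4)
  next x-line at t=1.3000, next y-line at t=0.9469; Δt_x=2.0000, Δt_y=1.1547
    y: enter (5,3) at t=0.9469
    x: enter (4,3) at t=1.3000
    y: enter (4,2) at t=2.1016
    y: enter (4,1) at t=3.2563
    x: enter (3,1) at t=3.3000
    y: enter (3,0) at t=4.4110 ← occupied
  → r_4 = 4.4110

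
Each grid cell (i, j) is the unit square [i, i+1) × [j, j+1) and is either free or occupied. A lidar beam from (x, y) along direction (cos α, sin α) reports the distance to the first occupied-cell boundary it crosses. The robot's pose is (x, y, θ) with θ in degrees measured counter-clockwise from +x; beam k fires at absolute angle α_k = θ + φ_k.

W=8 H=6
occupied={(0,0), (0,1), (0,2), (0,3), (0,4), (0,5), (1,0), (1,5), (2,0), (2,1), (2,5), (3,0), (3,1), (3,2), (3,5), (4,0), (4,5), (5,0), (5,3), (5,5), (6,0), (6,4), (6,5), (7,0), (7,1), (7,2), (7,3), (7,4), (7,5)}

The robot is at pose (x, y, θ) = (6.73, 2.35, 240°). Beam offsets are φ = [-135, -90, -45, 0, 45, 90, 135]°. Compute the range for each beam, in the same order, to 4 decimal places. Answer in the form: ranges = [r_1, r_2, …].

beam 1: φ=-135°, α=105°
  cosα=-0.2588 sinα=0.9659 | (6,2) | tMaxX 2.8205 tMaxY 0.6729 | tΔX 3.8637 tΔY 1.0353
    t=0.6729 [y] (6,3)
    t=1.7082 [y] (6,4) — stop
  → r_1 = 1.7082
beam 2: φ=-90°, α=150°
  cosα=-0.8660 sinα=0.5000 | (6,2) | tMaxX 0.8429 tMaxY 1.3000 | tΔX 1.1547 tΔY 2.0000
    t=0.8429 [x] (5,2)
    t=1.3000 [y] (5,3) — stop
  → r_2 = 1.3000
beam 3: φ=-45°, α=195°
  cosα=-0.9659 sinα=-0.2588 | (6,2) | tMaxX 0.7558 tMaxY 1.3523 | tΔX 1.0353 tΔY 3.8637
    t=0.7558 [x] (5,2)
    t=1.3523 [y] (5,1)
    t=1.7910 [x] (4,1)
    t=2.8263 [x] (3,1) — stop
  → r_3 = 2.8263
beam 4: φ=0°, α=240°
  cosα=-0.5000 sinα=-0.8660 | (6,2) | tMaxX 1.4600 tMaxY 0.4041 | tΔX 2.0000 tΔY 1.1547
    t=0.4041 [y] (6,1)
    t=1.4600 [x] (5,1)
    t=1.5588 [y] (5,0) — stop
  → r_4 = 1.5588
beam 5: φ=45°, α=285°
  cosα=0.2588 sinα=-0.9659 | (6,2) | tMaxX 1.0432 tMaxY 0.3623 | tΔX 3.8637 tΔY 1.0353
    t=0.3623 [y] (6,1)
    t=1.0432 [x] (7,1) — stop
  → r_5 = 1.0432
beam 6: φ=90°, α=330°
  cosα=0.8660 sinα=-0.5000 | (6,2) | tMaxX 0.3118 tMaxY 0.7000 | tΔX 1.1547 tΔY 2.0000
    t=0.3118 [x] (7,2) — stop
  → r_6 = 0.3118
beam 7: φ=135°, α=15°
  cosα=0.9659 sinα=0.2588 | (6,2) | tMaxX 0.2795 tMaxY 2.5114 | tΔX 1.0353 tΔY 3.8637
    t=0.2795 [x] (7,2) — stop
  → r_7 = 0.2795

ranges = [1.7082, 1.3000, 2.8263, 1.5588, 1.0432, 0.3118, 0.2795]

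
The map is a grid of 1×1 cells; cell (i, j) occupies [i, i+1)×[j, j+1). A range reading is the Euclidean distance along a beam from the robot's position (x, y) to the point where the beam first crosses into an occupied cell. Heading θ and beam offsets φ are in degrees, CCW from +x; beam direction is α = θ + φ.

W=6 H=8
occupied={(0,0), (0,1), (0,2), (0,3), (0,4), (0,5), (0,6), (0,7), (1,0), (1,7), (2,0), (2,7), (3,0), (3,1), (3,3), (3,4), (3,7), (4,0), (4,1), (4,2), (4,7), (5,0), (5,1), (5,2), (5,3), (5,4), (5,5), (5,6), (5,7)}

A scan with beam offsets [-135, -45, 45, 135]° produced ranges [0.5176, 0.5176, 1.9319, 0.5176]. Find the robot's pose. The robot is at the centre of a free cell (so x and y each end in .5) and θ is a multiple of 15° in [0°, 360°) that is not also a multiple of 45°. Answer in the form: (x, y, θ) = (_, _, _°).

Candidates: 19 free-cell centres × 16 headings = 304 poses. Raycast each; keep the one whose scan matches to 4 dp.
  (1.5, 6.5, 195°): beam 1 = 0.5774 ≠ 0.5176 ✗
  (2.5, 1.5, 150°): beam 2 = 5.6940 ≠ 0.5176 ✗
  (2.5, 5.5, 165°): beam 1 = 2.8868 ≠ 0.5176 ✗
  …
  (4.5, 3.5, 30°): r_1=0.5176, r_2=0.5176, r_3=1.9319, r_4=0.5176 — all match ✓
No second candidate reproduces the full scan.

(x, y, θ) = (4.5, 3.5, 30°)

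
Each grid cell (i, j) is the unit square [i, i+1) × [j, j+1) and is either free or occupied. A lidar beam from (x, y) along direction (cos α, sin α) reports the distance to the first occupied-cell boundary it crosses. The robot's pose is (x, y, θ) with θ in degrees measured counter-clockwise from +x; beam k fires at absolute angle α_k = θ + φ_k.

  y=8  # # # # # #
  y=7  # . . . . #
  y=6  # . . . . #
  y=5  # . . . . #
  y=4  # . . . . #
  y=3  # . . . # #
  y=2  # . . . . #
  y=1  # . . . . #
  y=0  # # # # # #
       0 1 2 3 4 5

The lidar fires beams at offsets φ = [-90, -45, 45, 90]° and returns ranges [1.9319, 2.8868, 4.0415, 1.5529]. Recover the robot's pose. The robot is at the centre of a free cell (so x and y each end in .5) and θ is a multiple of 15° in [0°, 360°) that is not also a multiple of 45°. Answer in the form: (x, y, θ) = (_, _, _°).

The pose lattice has 27·16 = 432 candidates. Test each by forward raycasting.
  (3.5, 4.5, 75°): beam 1 = 1.5529 ≠ 1.9319 ✗
  (3.5, 2.5, 75°): beam 1 = 1.5529 ≠ 1.9319 ✗
  (4.5, 7.5, 165°): beam 1 = 0.5176 ≠ 1.9319 ✗
  (4.5, 1.5, 120°): beam 1 = 0.5774 ≠ 1.9319 ✗
  …
  (4.5, 5.5, 165°): r_1=1.9319, r_2=2.8868, r_3=4.0415, r_4=1.5529 — all match ✓
Unique over the lattice → pose = (4.5, 5.5, 165°).

(x, y, θ) = (4.5, 5.5, 165°)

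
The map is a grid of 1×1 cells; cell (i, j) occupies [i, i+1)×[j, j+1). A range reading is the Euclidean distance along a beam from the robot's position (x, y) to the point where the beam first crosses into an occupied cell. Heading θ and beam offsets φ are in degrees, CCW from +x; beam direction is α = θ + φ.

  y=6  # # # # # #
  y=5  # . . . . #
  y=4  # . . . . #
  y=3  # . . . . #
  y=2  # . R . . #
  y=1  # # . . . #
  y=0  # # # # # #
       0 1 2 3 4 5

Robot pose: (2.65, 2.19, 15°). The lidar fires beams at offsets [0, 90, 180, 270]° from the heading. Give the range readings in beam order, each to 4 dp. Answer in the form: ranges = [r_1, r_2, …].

beam 1: φ=0°, α=15°
  cosα=0.9659 sinα=0.2588 | (2,2) | tMaxX 0.3623 tMaxY 3.1296 | tΔX 1.0353 tΔY 3.8637
    t=0.3623 [x] (3,2)
    t=1.3976 [x] (4,2)
    t=2.4329 [x] (5,2) — stop
  → r_1 = 2.4329
beam 2: φ=90°, α=105°
  cosα=-0.2588 sinα=0.9659 | (2,2) | tMaxX 2.5114 tMaxY 0.8386 | tΔX 3.8637 tΔY 1.0353
    t=0.8386 [y] (2,3)
    t=1.8738 [y] (2,4)
    t=2.5114 [x] (1,4)
    t=2.9091 [y] (1,5)
    t=3.9444 [y] (1,6) — stop
  → r_2 = 3.9444
beam 3: φ=180°, α=195°
  cosα=-0.9659 sinα=-0.2588 | (2,2) | tMaxX 0.6729 tMaxY 0.7341 | tΔX 1.0353 tΔY 3.8637
    t=0.6729 [x] (1,2)
    t=0.7341 [y] (1,1) — stop
  → r_3 = 0.7341
beam 4: φ=270°, α=285°
  cosα=0.2588 sinα=-0.9659 | (2,2) | tMaxX 1.3523 tMaxY 0.1967 | tΔX 3.8637 tΔY 1.0353
    t=0.1967 [y] (2,1)
    t=1.2320 [y] (2,0) — stop
  → r_4 = 1.2320

ranges = [2.4329, 3.9444, 0.7341, 1.2320]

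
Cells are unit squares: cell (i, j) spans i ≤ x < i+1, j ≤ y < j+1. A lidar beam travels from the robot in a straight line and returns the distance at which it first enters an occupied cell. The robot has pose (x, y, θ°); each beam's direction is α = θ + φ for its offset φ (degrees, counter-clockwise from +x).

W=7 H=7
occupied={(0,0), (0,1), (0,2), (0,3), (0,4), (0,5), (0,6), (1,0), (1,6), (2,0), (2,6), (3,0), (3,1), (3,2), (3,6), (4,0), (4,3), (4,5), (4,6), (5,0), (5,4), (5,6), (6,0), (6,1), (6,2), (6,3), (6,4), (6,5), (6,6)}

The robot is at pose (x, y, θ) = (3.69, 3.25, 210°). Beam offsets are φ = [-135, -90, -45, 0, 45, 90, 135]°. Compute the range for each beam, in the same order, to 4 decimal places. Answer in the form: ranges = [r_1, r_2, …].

beam 1: φ=-135°, α=75°
  direction (0.2588, 0.9659); cell (3,3); t to first gridline: x 1.1977, y 0.7765 (then +3.8637 / +1.0353)
    (3,4) via y @ 0.7765
    (4,4) via x @ 1.1977
    (4,5) via y @ 1.8117  # hit
  → r_1 = 1.8117
beam 2: φ=-90°, α=120°
  direction (-0.5000, 0.8660); cell (3,3); t to first gridline: x 1.3800, y 0.8660 (then +2.0000 / +1.1547)
    (3,4) via y @ 0.8660
    (2,4) via x @ 1.3800
    (2,5) via y @ 2.0207
    (2,6) via y @ 3.1754  # hit
  → r_2 = 3.1754
beam 3: φ=-45°, α=165°
  direction (-0.9659, 0.2588); cell (3,3); t to first gridline: x 0.7143, y 2.8978 (then +1.0353 / +3.8637)
    (2,3) via x @ 0.7143
    (1,3) via x @ 1.7496
    (0,3) via x @ 2.7849  # hit
  → r_3 = 2.7849
beam 4: φ=0°, α=210°
  direction (-0.8660, -0.5000); cell (3,3); t to first gridline: x 0.7967, y 0.5000 (then +1.1547 / +2.0000)
    (3,2) via y @ 0.5000  # hit
  → r_4 = 0.5000
beam 5: φ=45°, α=255°
  direction (-0.2588, -0.9659); cell (3,3); t to first gridline: x 2.6660, y 0.2588 (then +3.8637 / +1.0353)
    (3,2) via y @ 0.2588  # hit
  → r_5 = 0.2588
beam 6: φ=90°, α=300°
  direction (0.5000, -0.8660); cell (3,3); t to first gridline: x 0.6200, y 0.2887 (then +2.0000 / +1.1547)
    (3,2) via y @ 0.2887  # hit
  → r_6 = 0.2887
beam 7: φ=135°, α=345°
  direction (0.9659, -0.2588); cell (3,3); t to first gridline: x 0.3209, y 0.9659 (then +1.0353 / +3.8637)
    (4,3) via x @ 0.3209  # hit
  → r_7 = 0.3209

ranges = [1.8117, 3.1754, 2.7849, 0.5000, 0.2588, 0.2887, 0.3209]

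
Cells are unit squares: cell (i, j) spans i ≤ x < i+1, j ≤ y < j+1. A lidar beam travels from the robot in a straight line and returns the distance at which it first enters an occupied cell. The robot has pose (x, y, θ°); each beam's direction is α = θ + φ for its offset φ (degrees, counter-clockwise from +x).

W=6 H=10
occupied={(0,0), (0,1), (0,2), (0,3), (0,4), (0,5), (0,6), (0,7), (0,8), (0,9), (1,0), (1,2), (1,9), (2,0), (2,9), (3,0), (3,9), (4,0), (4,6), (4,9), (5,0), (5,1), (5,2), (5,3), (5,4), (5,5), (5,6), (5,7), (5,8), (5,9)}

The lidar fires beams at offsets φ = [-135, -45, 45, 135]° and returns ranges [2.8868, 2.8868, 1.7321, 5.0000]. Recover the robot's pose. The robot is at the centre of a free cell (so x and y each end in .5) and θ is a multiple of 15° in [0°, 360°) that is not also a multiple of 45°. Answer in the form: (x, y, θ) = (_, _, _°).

(x, y, θ) = (2.5, 6.5, 165°)

Enumerate (i+0.5, j+0.5, θ) over the 30 free cells and 16 admissible headings. For each, cast all 4 beams and compare to the given ranges.
  (1.5, 3.5, 15°): beam 1 = 0.5774 ≠ 2.8868 ✗
  (3.5, 2.5, 330°): beam 1 = 1.5529 ≠ 2.8868 ✗
  (2.5, 2.5, 240°): beam 1 = 5.7956 ≠ 2.8868 ✗
  (4.5, 3.5, 195°): beam 1 = 1.0000 ≠ 2.8868 ✗
  (4.5, 4.5, 345°): beam 1 = 3.0000 ≠ 2.8868 ✗
  …
  (2.5, 6.5, 165°): r_1=2.8868, r_2=2.8868, r_3=1.7321, r_4=5.0000 — all match ✓
No second candidate reproduces the full scan.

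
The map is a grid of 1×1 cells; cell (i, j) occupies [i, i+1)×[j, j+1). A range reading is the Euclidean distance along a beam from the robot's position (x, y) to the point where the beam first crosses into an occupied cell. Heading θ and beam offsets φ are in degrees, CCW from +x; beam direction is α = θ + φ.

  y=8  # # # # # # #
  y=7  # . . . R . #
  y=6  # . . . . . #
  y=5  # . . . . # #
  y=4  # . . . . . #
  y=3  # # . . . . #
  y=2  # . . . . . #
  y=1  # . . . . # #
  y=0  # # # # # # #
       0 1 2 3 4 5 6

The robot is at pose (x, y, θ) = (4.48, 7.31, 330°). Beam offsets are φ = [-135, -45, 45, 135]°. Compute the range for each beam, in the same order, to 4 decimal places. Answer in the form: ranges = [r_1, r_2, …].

beam 1: φ=-135°, α=195°
  cosα=-0.9659 sinα=-0.2588 | (4,7) | tMaxX 0.4969 tMaxY 1.1977 | tΔX 1.0353 tΔY 3.8637
    t=0.4969 [x] (3,7)
    t=1.1977 [y] (3,6)
    t=1.5322 [x] (2,6)
    t=2.5675 [x] (1,6)
    t=3.6028 [x] (0,6) — stop
  → r_1 = 3.6028
beam 2: φ=-45°, α=285°
  cosα=0.2588 sinα=-0.9659 | (4,7) | tMaxX 2.0091 tMaxY 0.3209 | tΔX 3.8637 tΔY 1.0353
    t=0.3209 [y] (4,6)
    t=1.3562 [y] (4,5)
    t=2.0091 [x] (5,5) — stop
  → r_2 = 2.0091
beam 3: φ=45°, α=15°
  cosα=0.9659 sinα=0.2588 | (4,7) | tMaxX 0.5383 tMaxY 2.6660 | tΔX 1.0353 tΔY 3.8637
    t=0.5383 [x] (5,7)
    t=1.5736 [x] (6,7) — stop
  → r_3 = 1.5736
beam 4: φ=135°, α=105°
  cosα=-0.2588 sinα=0.9659 | (4,7) | tMaxX 1.8546 tMaxY 0.7143 | tΔX 3.8637 tΔY 1.0353
    t=0.7143 [y] (4,8) — stop
  → r_4 = 0.7143

ranges = [3.6028, 2.0091, 1.5736, 0.7143]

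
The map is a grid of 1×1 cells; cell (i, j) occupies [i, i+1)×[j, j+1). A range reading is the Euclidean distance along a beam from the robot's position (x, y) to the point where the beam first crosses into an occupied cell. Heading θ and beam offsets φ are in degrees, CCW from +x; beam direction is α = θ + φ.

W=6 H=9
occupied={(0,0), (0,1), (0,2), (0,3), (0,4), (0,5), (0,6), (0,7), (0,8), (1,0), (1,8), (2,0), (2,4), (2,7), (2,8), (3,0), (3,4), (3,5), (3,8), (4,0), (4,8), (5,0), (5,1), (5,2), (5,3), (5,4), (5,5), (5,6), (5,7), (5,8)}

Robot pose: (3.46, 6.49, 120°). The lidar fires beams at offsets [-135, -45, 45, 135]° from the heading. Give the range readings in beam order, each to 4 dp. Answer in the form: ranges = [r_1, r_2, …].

ranges = [1.5943, 1.5633, 2.5468, 0.5073]

beam 1: φ=-135°, α=345°
  cosα=0.9659 sinα=-0.2588 | (3,6) | tMaxX 0.5590 tMaxY 1.8932 | tΔX 1.0353 tΔY 3.8637
    t=0.5590 [x] (4,6)
    t=1.5943 [x] (5,6) — stop
  → r_1 = 1.5943
beam 2: φ=-45°, α=75°
  cosα=0.2588 sinα=0.9659 | (3,6) | tMaxX 2.0864 tMaxY 0.5280 | tΔX 3.8637 tΔY 1.0353
    t=0.5280 [y] (3,7)
    t=1.5633 [y] (3,8) — stop
  → r_2 = 1.5633
beam 3: φ=45°, α=165°
  cosα=-0.9659 sinα=0.2588 | (3,6) | tMaxX 0.4762 tMaxY 1.9705 | tΔX 1.0353 tΔY 3.8637
    t=0.4762 [x] (2,6)
    t=1.5115 [x] (1,6)
    t=1.9705 [y] (1,7)
    t=2.5468 [x] (0,7) — stop
  → r_3 = 2.5468
beam 4: φ=135°, α=255°
  cosα=-0.2588 sinα=-0.9659 | (3,6) | tMaxX 1.7773 tMaxY 0.5073 | tΔX 3.8637 tΔY 1.0353
    t=0.5073 [y] (3,5) — stop
  → r_4 = 0.5073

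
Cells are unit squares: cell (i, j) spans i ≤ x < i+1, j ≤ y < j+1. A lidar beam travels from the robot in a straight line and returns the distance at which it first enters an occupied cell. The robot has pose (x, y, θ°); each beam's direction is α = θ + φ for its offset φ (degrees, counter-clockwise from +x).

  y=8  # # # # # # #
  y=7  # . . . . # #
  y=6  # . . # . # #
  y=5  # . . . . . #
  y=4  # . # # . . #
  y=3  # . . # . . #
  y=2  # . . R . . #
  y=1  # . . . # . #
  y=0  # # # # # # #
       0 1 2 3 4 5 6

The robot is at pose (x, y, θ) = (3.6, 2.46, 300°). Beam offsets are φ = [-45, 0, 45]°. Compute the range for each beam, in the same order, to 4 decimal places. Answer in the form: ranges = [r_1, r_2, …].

beam 1: φ=-45°, α=255°
  dir = (cos 255°, sin 255°) = (-0.2588, -0.9659); from cell (3,2)
  next x-line at t=2.3182, next y-line at t=0.4762; Δt_x=3.8637, Δt_y=1.0353
    y: enter (3,1) at t=0.4762
    y: enter (3,0) at t=1.5115 ← occupied
  → r_1 = 1.5115
beam 2: φ=0°, α=300°
  dir = (cos 300°, sin 300°) = (0.5000, -0.8660); from cell (3,2)
  next x-line at t=0.8000, next y-line at t=0.5312; Δt_x=2.0000, Δt_y=1.1547
    y: enter (3,1) at t=0.5312
    x: enter (4,1) at t=0.8000 ← occupied
  → r_2 = 0.8000
beam 3: φ=45°, α=345°
  dir = (cos 345°, sin 345°) = (0.9659, -0.2588); from cell (3,2)
  next x-line at t=0.4141, next y-line at t=1.7773; Δt_x=1.0353, Δt_y=3.8637
    x: enter (4,2) at t=0.4141
    x: enter (5,2) at t=1.4494
    y: enter (5,1) at t=1.7773
    x: enter (6,1) at t=2.4847 ← occupied
  → r_3 = 2.4847

ranges = [1.5115, 0.8000, 2.4847]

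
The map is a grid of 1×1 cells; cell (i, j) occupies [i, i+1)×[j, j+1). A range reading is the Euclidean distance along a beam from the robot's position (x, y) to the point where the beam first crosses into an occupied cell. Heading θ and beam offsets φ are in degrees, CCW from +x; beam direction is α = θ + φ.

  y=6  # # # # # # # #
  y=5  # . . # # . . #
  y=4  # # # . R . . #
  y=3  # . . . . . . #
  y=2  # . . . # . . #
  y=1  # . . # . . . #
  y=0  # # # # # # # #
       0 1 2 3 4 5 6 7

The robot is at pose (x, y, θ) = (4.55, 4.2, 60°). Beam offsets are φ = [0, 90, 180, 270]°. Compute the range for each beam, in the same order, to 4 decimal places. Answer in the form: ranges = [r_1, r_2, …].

beam 1: φ=0°, α=60°
  cosα=0.5000 sinα=0.8660 | (4,4) | tMaxX 0.9000 tMaxY 0.9238 | tΔX 2.0000 tΔY 1.1547
    t=0.9000 [x] (5,4)
    t=0.9238 [y] (5,5)
    t=2.0785 [y] (5,6) — stop
  → r_1 = 2.0785
beam 2: φ=90°, α=150°
  cosα=-0.8660 sinα=0.5000 | (4,4) | tMaxX 0.6351 tMaxY 1.6000 | tΔX 1.1547 tΔY 2.0000
    t=0.6351 [x] (3,4)
    t=1.6000 [y] (3,5) — stop
  → r_2 = 1.6000
beam 3: φ=180°, α=240°
  cosα=-0.5000 sinα=-0.8660 | (4,4) | tMaxX 1.1000 tMaxY 0.2309 | tΔX 2.0000 tΔY 1.1547
    t=0.2309 [y] (4,3)
    t=1.1000 [x] (3,3)
    t=1.3856 [y] (3,2)
    t=2.5403 [y] (3,1) — stop
  → r_3 = 2.5403
beam 4: φ=270°, α=330°
  cosα=0.8660 sinα=-0.5000 | (4,4) | tMaxX 0.5196 tMaxY 0.4000 | tΔX 1.1547 tΔY 2.0000
    t=0.4000 [y] (4,3)
    t=0.5196 [x] (5,3)
    t=1.6743 [x] (6,3)
    t=2.4000 [y] (6,2)
    t=2.8290 [x] (7,2) — stop
  → r_4 = 2.8290

ranges = [2.0785, 1.6000, 2.5403, 2.8290]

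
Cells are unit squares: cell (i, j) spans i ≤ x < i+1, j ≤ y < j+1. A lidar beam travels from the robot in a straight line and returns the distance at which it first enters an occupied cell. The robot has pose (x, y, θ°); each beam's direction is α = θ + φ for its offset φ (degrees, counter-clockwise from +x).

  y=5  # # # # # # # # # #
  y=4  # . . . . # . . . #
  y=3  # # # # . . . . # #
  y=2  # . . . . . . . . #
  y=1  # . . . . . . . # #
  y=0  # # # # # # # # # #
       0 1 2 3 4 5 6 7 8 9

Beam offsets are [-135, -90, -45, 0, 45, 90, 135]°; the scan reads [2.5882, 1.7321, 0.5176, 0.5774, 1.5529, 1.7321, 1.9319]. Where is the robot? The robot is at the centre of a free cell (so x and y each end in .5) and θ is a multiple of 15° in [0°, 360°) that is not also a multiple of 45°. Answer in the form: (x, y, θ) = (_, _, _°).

(x, y, θ) = (7.5, 3.5, 30°)

The pose lattice has 26·16 = 416 candidates. Test each by forward raycasting.
  (4.5, 3.5, 150°): beam 1 = 4.6587 ≠ 2.5882 ✗
  (4.5, 4.5, 60°): beam 1 = 3.6235 ≠ 2.5882 ✗
  (4.5, 4.5, 285°): beam 1 = 1.0000 ≠ 2.5882 ✗
  (4.5, 2.5, 195°): beam 1 = 1.7321 ≠ 2.5882 ✗
  (3.5, 2.5, 15°): beam 1 = 1.7321 ≠ 2.5882 ✗
  …
  (7.5, 3.5, 30°): r_1=2.5882, r_2=1.7321, r_3=0.5176, r_4=0.5774, r_5=1.5529, r_6=1.7321, r_7=1.9319 — all match ✓
Only this pose fits every beam.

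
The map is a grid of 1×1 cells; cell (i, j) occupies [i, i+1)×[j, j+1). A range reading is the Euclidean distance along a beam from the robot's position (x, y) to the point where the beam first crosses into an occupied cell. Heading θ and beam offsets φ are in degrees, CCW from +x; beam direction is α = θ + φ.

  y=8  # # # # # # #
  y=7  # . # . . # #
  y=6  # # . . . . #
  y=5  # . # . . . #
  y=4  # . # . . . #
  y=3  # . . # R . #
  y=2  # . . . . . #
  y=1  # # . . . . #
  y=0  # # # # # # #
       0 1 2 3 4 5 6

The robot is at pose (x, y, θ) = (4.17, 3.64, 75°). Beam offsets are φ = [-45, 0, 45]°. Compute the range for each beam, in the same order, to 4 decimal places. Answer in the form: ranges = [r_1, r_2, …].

ranges = [2.1131, 3.4785, 0.3400]

beam 1: φ=-45°, α=30°
  direction (0.8660, 0.5000); cell (4,3); t to first gridline: x 0.9584, y 0.7200 (then +1.1547 / +2.0000)
    (4,4) via y @ 0.7200
    (5,4) via x @ 0.9584
    (6,4) via x @ 2.1131  # hit
  → r_1 = 2.1131
beam 2: φ=0°, α=75°
  direction (0.2588, 0.9659); cell (4,3); t to first gridline: x 3.2069, y 0.3727 (then +3.8637 / +1.0353)
    (4,4) via y @ 0.3727
    (4,5) via y @ 1.4080
    (4,6) via y @ 2.4433
    (5,6) via x @ 3.2069
    (5,7) via y @ 3.4785  # hit
  → r_2 = 3.4785
beam 3: φ=45°, α=120°
  direction (-0.5000, 0.8660); cell (4,3); t to first gridline: x 0.3400, y 0.4157 (then +2.0000 / +1.1547)
    (3,3) via x @ 0.3400  # hit
  → r_3 = 0.3400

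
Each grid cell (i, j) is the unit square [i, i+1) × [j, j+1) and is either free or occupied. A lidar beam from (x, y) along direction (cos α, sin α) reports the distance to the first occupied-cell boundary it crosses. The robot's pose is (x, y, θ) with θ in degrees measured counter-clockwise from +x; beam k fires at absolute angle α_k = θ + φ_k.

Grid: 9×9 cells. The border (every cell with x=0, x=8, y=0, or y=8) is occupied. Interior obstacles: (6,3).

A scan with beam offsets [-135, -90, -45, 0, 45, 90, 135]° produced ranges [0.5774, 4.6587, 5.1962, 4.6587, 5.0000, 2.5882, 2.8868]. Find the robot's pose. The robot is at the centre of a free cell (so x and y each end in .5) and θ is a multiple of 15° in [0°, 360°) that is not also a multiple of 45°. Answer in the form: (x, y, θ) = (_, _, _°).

Candidates: 48 free-cell centres × 16 headings = 768 poses. Raycast each; keep the one whose scan matches to 4 dp.
  (7.5, 2.5, 15°): beam 1 = 1.7321 ≠ 0.5774 ✗
  (7.5, 4.5, 330°): beam 1 = 6.7293 ≠ 0.5774 ✗
  (6.5, 1.5, 150°): beam 1 = 1.5529 ≠ 0.5774 ✗
  …
  (5.5, 3.5, 165°): r_1=0.5774, r_2=4.6587, r_3=5.1962, r_4=4.6587, r_5=5.0000, r_6=2.5882, r_7=2.8868 — all match ✓
No second candidate reproduces the full scan.

(x, y, θ) = (5.5, 3.5, 165°)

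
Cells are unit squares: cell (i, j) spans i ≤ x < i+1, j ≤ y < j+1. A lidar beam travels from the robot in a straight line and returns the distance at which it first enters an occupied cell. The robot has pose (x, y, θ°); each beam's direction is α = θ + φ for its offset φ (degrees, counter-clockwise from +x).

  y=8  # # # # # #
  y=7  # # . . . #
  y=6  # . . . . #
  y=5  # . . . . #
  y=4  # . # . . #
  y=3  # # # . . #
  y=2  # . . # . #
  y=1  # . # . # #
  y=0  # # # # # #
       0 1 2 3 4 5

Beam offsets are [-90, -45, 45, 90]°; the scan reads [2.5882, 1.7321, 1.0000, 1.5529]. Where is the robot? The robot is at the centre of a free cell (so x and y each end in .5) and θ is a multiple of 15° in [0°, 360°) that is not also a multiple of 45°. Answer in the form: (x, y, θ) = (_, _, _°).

(x, y, θ) = (2.5, 6.5, 105°)

The pose lattice has 21·16 = 336 candidates. Test each by forward raycasting.
  (1.5, 1.5, 210°): beam 1 = 1.0000 ≠ 2.5882 ✗
  (1.5, 2.5, 285°): beam 1 = 0.5176 ≠ 2.5882 ✗
  (3.5, 7.5, 330°): beam 1 = 2.8868 ≠ 2.5882 ✗
  …
  (2.5, 6.5, 105°): r_1=2.5882, r_2=1.7321, r_3=1.0000, r_4=1.5529 — all match ✓
Only this pose fits every beam.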